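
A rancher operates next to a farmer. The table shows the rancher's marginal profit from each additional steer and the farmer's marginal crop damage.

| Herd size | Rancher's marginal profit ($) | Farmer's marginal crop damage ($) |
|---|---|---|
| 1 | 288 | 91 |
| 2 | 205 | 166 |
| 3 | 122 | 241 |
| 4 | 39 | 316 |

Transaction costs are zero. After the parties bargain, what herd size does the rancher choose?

Bargaining reaches the level where marginal profit last exceeds marginal crop damage.
That holds through level 2 (205 ≥ 166) but not at 3 (122 < 241).

2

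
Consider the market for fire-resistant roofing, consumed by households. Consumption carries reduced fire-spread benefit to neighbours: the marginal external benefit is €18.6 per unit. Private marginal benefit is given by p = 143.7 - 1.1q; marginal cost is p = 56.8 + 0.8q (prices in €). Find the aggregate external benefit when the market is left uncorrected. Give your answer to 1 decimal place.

Market equilibrium (private): 56.8 + 0.8q = 143.7 - 1.1q → q_m = 45.7368.
Total external benefit = MEB × q_m = 18.6 × 45.7368 = 850.7045.

€850.7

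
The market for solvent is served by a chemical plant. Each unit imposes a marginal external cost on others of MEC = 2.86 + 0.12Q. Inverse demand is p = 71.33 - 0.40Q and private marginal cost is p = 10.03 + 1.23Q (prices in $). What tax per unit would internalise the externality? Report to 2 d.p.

tax = $6.87 per unit

Social marginal cost = private MC + MEC = 12.89 + 1.35Q.
Set SMC = demand: 12.89 + 1.35Q = 71.33 - 0.40Q → Q* = 33.3943.
The Pigouvian tax equals MEC at Q*: 2.86 + 0.12×33.3943 = 6.8673.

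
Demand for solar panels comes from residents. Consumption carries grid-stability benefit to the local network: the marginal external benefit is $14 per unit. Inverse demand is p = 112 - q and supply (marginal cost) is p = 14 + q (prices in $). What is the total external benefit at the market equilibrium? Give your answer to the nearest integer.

Market equilibrium (private): 14 + q = 112 - q → q_m = 49.0000.
Total external benefit = MEB × q_m = 14 × 49.0000 = 686.0000.

$686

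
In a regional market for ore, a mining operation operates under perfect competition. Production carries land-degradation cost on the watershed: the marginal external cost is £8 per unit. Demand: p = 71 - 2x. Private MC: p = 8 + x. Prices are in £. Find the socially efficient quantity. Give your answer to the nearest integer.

Social marginal cost = private MC + MEC = 16 + x.
Set SMC = demand: 16 + x = 71 - 2x → x* = 18.3333.

x* = 18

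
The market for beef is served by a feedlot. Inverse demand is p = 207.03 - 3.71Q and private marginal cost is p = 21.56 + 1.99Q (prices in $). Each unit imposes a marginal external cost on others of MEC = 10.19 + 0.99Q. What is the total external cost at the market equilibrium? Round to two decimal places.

$855.65

Market equilibrium (private): 21.56 + 1.99Q = 207.03 - 3.71Q → Q_m = 32.5386.
Total external cost = ∫₀^{Q_m} (10.19 + 0.99Q) dQ = 10.19×32.5386 + ½×0.99×32.5386² = 855.6548.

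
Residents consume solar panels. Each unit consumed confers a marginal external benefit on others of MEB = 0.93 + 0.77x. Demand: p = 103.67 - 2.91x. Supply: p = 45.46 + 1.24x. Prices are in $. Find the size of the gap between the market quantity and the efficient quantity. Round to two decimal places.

Market equilibrium (private): 45.46 + 1.24x = 103.67 - 2.91x → x_m = 14.0265.
Social marginal benefit = demand + MEB = 104.60 - 2.14x.
Set SMB = MC: 104.60 - 2.14x = 45.46 + 1.24x → x* = 17.4970.
Gap = |14.0265 − 17.4970| = 3.4705.

3.47 units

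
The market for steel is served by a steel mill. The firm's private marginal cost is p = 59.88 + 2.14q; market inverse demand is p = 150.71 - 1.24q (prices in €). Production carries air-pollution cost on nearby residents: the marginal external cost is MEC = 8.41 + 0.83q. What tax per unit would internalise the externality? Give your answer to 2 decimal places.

tax = €24.66 per unit

Social marginal cost = private MC + MEC = 68.29 + 2.97q.
Set SMC = demand: 68.29 + 2.97q = 150.71 - 1.24q → q* = 19.5772.
The Pigouvian tax equals MEC at q*: 8.41 + 0.83×19.5772 = 24.6591.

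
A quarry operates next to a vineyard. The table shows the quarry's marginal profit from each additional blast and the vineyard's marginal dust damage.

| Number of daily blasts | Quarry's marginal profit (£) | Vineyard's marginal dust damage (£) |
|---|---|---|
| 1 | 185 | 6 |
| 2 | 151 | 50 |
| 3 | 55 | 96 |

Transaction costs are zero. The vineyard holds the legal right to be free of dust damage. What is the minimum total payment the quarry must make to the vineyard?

£56

Efficient level: marginal profit ≥ marginal dust damage through level 2, so k* = 2.
With the vineyard holding the right, the quarry must at least compensate total damage at k*: 6 + 50 = 56.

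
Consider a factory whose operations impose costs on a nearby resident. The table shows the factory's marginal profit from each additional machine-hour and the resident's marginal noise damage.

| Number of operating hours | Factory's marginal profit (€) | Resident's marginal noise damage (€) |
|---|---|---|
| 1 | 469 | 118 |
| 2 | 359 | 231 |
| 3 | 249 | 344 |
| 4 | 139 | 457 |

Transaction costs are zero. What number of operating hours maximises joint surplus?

2

Bargaining reaches the level where marginal profit last exceeds marginal noise damage.
That holds through level 2 (359 ≥ 231) but not at 3 (249 < 344).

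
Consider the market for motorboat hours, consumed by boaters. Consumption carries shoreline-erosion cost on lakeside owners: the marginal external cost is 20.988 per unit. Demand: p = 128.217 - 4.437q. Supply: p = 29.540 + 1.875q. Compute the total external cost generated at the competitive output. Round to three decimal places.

Market equilibrium (private): 29.540 + 1.875q = 128.217 - 4.437q → q_m = 15.6332.
Total external cost = MEC × q_m = 20.988 × 15.6332 = 328.1096.

328.110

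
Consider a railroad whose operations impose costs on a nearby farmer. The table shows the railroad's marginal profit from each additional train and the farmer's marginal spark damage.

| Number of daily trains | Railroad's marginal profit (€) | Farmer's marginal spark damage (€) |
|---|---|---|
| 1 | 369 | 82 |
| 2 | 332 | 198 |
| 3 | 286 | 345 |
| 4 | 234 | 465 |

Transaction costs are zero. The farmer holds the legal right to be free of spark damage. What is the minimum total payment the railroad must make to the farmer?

€280

Efficient level: marginal profit ≥ marginal spark damage through level 2, so k* = 2.
With the farmer holding the right, the railroad must at least compensate total damage at k*: 82 + 198 = 280.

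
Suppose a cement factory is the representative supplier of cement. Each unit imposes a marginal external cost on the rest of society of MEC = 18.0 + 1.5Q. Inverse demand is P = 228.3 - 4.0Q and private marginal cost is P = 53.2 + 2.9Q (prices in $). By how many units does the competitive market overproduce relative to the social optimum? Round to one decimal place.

6.7 units

Market equilibrium (private): 53.2 + 2.9Q = 228.3 - 4.0Q → Q_m = 25.3768.
Social marginal cost = private MC + MEC = 71.2 + 4.4Q.
Set SMC = demand: 71.2 + 4.4Q = 228.3 - 4.0Q → Q* = 18.7024.
Gap = |25.3768 − 18.7024| = 6.6744.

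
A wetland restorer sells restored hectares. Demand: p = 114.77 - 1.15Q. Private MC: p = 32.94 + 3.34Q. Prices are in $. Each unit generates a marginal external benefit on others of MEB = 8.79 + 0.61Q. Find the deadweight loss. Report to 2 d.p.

Market equilibrium (private): 32.94 + 3.34Q = 114.77 - 1.15Q → Q_m = 18.2249.
Social marginal cost = private MC − MEB = 24.15 + 2.73Q.
Set SMC = demand: 24.15 + 2.73Q = 114.77 - 1.15Q → Q* = 23.3557.
The welfare-loss triangle has base |Q_m − Q*| and height MEB(Q_m) (the vertical gap between SMC and demand is zero at Q* and MEB at Q_m).
DWL = ½ × 5.1308 × 19.9072 = 51.0699.

DWL = $51.07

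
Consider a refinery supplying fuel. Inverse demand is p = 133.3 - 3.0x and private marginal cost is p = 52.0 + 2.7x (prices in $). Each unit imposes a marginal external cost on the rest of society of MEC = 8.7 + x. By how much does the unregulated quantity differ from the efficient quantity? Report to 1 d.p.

Market equilibrium (private): 52.0 + 2.7x = 133.3 - 3.0x → x_m = 14.2632.
Social marginal cost = private MC + MEC = 60.7 + 3.7x.
Set SMC = demand: 60.7 + 3.7x = 133.3 - 3.0x → x* = 10.8358.
Gap = |14.2632 − 10.8358| = 3.4274.

3.4 units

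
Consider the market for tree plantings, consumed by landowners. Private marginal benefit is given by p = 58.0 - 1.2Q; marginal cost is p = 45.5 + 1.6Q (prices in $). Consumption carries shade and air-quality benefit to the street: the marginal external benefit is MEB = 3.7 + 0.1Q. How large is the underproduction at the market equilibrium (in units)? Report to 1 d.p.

1.5 units

Market equilibrium (private): 45.5 + 1.6Q = 58.0 - 1.2Q → Q_m = 4.4643.
Social marginal benefit = demand + MEB = 61.7 - 1.1Q.
Set SMB = MC: 61.7 - 1.1Q = 45.5 + 1.6Q → Q* = 6.0000.
Gap = |4.4643 − 6.0000| = 1.5357.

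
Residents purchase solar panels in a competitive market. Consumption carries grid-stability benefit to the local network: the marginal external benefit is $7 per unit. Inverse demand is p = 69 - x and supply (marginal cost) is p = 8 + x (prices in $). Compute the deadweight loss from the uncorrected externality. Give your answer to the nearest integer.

DWL = $12

Market equilibrium (private): 8 + x = 69 - x → x_m = 30.5000.
Social marginal benefit = demand + MEB = 76 - x.
Set SMB = MC: 76 - x = 8 + x → x* = 34.0000.
The loss is the area between SMB and MC from x* to x_m; with linear curves that's a triangle of height MEB(x_m).
DWL = ½ × 3.5000 × 7.0000 = 12.2500.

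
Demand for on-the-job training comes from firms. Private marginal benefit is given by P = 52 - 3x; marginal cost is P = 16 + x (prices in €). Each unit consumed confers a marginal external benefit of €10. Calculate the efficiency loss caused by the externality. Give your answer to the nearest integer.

DWL = €13

Market equilibrium (private): 16 + x = 52 - 3x → x_m = 9.0000.
Social marginal benefit = demand + MEB = 62 - 3x.
Set SMB = MC: 62 - 3x = 16 + x → x* = 11.5000.
Height of the DWL triangle at x_m is SMB(x_m) − MC(x_m) = MEB(x_m) = 10.0000.
DWL = ½ × 2.5000 × 10.0000 = 12.5000.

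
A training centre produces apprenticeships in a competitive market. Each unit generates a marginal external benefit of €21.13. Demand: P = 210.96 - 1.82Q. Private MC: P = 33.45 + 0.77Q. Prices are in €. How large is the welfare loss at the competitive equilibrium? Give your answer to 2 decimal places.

DWL = €86.19

Market equilibrium (private): 33.45 + 0.77Q = 210.96 - 1.82Q → Q_m = 68.5367.
Social marginal cost = private MC − MEB = 12.32 + 0.77Q.
Set SMC = demand: 12.32 + 0.77Q = 210.96 - 1.82Q → Q* = 76.6950.
Height of the DWL triangle at Q_m is demand(Q_m) − SMC(Q_m) = MEB(Q_m) = 21.1300.
DWL = ½ × 8.1583 × 21.1300 = 86.1924.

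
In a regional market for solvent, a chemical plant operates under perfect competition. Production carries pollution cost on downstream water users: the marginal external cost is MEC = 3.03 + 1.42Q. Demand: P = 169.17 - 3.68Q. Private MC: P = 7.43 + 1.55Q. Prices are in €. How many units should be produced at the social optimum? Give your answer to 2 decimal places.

Q* = 23.87

Social marginal cost = private MC + MEC = 10.46 + 2.97Q.
Set SMC = demand: 10.46 + 2.97Q = 169.17 - 3.68Q → Q* = 23.8662.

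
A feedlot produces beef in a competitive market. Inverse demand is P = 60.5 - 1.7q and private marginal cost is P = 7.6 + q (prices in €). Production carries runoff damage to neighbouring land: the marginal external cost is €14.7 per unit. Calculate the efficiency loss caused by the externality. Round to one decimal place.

Market equilibrium (private): 7.6 + q = 60.5 - 1.7q → q_m = 19.5926.
Social marginal cost = private MC + MEC = 22.3 + q.
Set SMC = demand: 22.3 + q = 60.5 - 1.7q → q* = 14.1481.
The loss is the area between SMC and demand from q* to q_m; with linear curves that's a triangle of height MEC(q_m).
DWL = ½ × 5.4445 × 14.7000 = 40.0171.

DWL = €40.0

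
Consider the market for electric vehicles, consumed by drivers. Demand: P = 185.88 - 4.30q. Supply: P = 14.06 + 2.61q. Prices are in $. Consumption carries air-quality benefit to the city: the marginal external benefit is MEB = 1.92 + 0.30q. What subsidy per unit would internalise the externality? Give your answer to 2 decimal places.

Social marginal benefit = demand + MEB = 187.80 - 4.00q.
Set SMB = MC: 187.80 - 4.00q = 14.06 + 2.61q → q* = 26.2844.
The Pigouvian subsidy equals MEB at q*: 1.92 + 0.30×26.2844 = 9.8053.

subsidy = $9.81 per unit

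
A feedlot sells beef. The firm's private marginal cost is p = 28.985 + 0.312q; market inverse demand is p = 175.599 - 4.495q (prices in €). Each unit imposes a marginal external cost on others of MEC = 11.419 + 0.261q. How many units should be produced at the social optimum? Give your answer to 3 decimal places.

q* = 26.676

Social marginal cost = private MC + MEC = 40.404 + 0.573q.
Set SMC = demand: 40.404 + 0.573q = 175.599 - 4.495q → q* = 26.6762.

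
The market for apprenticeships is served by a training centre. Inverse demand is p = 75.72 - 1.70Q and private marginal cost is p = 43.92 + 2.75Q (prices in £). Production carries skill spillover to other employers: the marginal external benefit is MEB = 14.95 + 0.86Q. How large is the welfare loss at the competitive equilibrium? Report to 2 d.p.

DWL = £61.98

Market equilibrium (private): 43.92 + 2.75Q = 75.72 - 1.70Q → Q_m = 7.1461.
Social marginal cost = private MC − MEB = 28.97 + 1.89Q.
Set SMC = demand: 28.97 + 1.89Q = 75.72 - 1.70Q → Q* = 13.0223.
Height of the DWL triangle at Q_m is demand(Q_m) − SMC(Q_m) = MEB(Q_m) = 21.0956.
DWL = ½ × 5.8762 × 21.0956 = 61.9810.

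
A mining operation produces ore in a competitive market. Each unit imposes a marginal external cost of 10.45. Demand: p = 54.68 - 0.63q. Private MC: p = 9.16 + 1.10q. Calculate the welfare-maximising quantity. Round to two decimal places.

Social marginal cost = private MC + MEC = 19.61 + 1.10q.
Set SMC = demand: 19.61 + 1.10q = 54.68 - 0.63q → q* = 20.2717.

q* = 20.27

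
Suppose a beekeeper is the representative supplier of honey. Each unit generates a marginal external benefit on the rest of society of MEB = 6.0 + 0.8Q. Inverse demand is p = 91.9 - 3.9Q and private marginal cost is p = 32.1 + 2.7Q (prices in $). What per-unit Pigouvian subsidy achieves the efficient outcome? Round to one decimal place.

subsidy = $15.1 per unit

Social marginal cost = private MC − MEB = 26.1 + 1.9Q.
Set SMC = demand: 26.1 + 1.9Q = 91.9 - 3.9Q → Q* = 11.3448.
The Pigouvian subsidy equals MEB at Q*: 6.0 + 0.8×11.3448 = 15.0758.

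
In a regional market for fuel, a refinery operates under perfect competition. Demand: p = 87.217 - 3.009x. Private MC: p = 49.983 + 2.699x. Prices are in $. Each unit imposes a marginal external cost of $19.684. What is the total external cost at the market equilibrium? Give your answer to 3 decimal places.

Market equilibrium (private): 49.983 + 2.699x = 87.217 - 3.009x → x_m = 6.5231.
Total external cost = MEC × x_m = 19.684 × 6.5231 = 128.4007.

$128.401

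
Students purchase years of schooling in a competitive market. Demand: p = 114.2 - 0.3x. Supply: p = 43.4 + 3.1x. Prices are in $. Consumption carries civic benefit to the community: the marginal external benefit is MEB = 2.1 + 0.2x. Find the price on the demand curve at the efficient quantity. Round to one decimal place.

P = $107.4

Social marginal benefit = demand + MEB = 116.3 - 0.1x.
Set SMB = MC: 116.3 - 0.1x = 43.4 + 3.1x → x* = 22.7813.
Consumer price on the demand curve at x*: 114.2 − 0.3×22.7813 = 107.3656.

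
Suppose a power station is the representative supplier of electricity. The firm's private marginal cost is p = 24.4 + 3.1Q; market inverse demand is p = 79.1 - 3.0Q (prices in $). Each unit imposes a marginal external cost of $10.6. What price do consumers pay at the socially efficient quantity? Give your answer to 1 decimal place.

Social marginal cost = private MC + MEC = 35.0 + 3.1Q.
Set SMC = demand: 35.0 + 3.1Q = 79.1 - 3.0Q → Q* = 7.2295.
Consumer price on the demand curve at Q*: 79.1 − 3.0×7.2295 = 57.4115.

P = $57.4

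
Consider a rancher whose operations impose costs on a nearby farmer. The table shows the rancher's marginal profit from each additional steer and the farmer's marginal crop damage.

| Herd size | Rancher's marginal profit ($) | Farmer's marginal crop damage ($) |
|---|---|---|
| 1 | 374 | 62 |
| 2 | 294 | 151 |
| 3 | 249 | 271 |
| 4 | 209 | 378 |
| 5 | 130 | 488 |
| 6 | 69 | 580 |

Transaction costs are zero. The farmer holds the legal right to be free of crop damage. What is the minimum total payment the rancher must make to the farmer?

Efficient level: marginal profit ≥ marginal crop damage through level 2, so k* = 2.
With the farmer holding the right, the rancher must at least compensate total damage at k*: 62 + 151 = 213.

$213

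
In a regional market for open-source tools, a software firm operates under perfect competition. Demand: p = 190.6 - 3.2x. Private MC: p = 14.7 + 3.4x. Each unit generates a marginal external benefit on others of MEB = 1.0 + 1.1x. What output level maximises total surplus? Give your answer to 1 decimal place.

x* = 32.2

Social marginal cost = private MC − MEB = 13.7 + 2.3x.
Set SMC = demand: 13.7 + 2.3x = 190.6 - 3.2x → x* = 32.1636.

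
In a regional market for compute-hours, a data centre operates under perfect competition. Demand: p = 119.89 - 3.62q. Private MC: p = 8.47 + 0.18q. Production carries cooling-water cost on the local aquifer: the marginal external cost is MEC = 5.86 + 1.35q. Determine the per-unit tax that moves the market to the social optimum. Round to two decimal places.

tax = 33.53 per unit

Social marginal cost = private MC + MEC = 14.33 + 1.53q.
Set SMC = demand: 14.33 + 1.53q = 119.89 - 3.62q → q* = 20.4971.
The Pigouvian tax equals MEC at q*: 5.86 + 1.35×20.4971 = 33.5311.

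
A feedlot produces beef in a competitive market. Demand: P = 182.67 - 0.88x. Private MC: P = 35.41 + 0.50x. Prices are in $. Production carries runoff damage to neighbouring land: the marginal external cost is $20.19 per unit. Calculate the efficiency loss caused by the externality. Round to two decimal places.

Market equilibrium (private): 35.41 + 0.50x = 182.67 - 0.88x → x_m = 106.7101.
Social marginal cost = private MC + MEC = 55.60 + 0.50x.
Set SMC = demand: 55.60 + 0.50x = 182.67 - 0.88x → x* = 92.0797.
The welfare-loss triangle has base |x_m − x*| and height MEC(x_m) (the vertical gap between SMC and demand is zero at x* and MEC at x_m).
DWL = ½ × 14.6304 × 20.1900 = 147.6939.

DWL = $147.69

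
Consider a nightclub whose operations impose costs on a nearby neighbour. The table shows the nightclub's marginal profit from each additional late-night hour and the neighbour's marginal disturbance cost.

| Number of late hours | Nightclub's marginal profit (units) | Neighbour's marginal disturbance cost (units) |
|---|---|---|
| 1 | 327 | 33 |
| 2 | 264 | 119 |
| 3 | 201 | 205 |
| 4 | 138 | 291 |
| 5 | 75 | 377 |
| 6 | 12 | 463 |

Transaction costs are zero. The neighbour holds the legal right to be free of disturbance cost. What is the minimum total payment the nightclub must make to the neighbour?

152

Efficient level: marginal profit ≥ marginal disturbance cost through level 2, so k* = 2.
With the neighbour holding the right, the nightclub must at least compensate total damage at k*: 33 + 119 = 152.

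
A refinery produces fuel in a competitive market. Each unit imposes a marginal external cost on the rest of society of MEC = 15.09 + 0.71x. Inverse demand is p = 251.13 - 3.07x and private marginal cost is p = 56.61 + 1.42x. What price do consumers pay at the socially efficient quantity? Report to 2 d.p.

P = 145.20

Social marginal cost = private MC + MEC = 71.70 + 2.13x.
Set SMC = demand: 71.70 + 2.13x = 251.13 - 3.07x → x* = 34.5058.
Consumer price on the demand curve at x*: 251.13 − 3.07×34.5058 = 145.1972.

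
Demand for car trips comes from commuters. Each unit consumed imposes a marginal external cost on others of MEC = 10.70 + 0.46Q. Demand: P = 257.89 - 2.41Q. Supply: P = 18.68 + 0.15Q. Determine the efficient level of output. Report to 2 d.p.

Social marginal benefit = demand − MEC = 247.19 - 2.87Q.
Set SMB = MC: 247.19 - 2.87Q = 18.68 + 0.15Q → Q* = 75.6656.

Q* = 75.67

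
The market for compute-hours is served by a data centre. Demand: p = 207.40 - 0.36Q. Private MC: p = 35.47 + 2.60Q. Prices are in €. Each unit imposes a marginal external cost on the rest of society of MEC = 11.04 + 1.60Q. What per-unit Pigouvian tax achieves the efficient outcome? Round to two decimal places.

tax = €67.49 per unit

Social marginal cost = private MC + MEC = 46.51 + 4.20Q.
Set SMC = demand: 46.51 + 4.20Q = 207.40 - 0.36Q → Q* = 35.2829.
The Pigouvian tax equals MEC at Q*: 11.04 + 1.60×35.2829 = 67.4926.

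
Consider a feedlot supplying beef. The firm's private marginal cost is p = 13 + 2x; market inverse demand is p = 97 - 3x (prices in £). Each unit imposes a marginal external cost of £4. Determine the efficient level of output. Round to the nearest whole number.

Social marginal cost = private MC + MEC = 17 + 2x.
Set SMC = demand: 17 + 2x = 97 - 3x → x* = 16.0000.

x* = 16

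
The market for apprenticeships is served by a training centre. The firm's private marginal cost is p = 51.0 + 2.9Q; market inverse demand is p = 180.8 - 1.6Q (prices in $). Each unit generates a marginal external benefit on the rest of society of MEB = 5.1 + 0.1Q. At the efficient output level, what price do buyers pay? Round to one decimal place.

Social marginal cost = private MC − MEB = 45.9 + 2.8Q.
Set SMC = demand: 45.9 + 2.8Q = 180.8 - 1.6Q → Q* = 30.6591.
Consumer price on the demand curve at Q*: 180.8 − 1.6×30.6591 = 131.7454.

P = $131.7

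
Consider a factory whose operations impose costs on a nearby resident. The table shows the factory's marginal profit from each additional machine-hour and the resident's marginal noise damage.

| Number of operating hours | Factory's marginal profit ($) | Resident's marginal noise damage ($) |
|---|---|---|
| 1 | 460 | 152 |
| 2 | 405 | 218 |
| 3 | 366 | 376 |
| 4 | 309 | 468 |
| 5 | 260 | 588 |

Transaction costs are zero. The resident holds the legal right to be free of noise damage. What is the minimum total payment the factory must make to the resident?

$370

Efficient level: marginal profit ≥ marginal noise damage through level 2, so k* = 2.
With the resident holding the right, the factory must at least compensate total damage at k*: 152 + 218 = 370.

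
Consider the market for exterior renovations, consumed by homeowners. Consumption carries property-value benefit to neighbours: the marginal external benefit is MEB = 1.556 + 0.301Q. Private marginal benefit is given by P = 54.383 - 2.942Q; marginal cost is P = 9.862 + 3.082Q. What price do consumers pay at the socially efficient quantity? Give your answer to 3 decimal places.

P = 30.696

Social marginal benefit = demand + MEB = 55.939 - 2.641Q.
Set SMB = MC: 55.939 - 2.641Q = 9.862 + 3.082Q → Q* = 8.0512.
Consumer price on the demand curve at Q*: 54.383 − 2.942×8.0512 = 30.6964.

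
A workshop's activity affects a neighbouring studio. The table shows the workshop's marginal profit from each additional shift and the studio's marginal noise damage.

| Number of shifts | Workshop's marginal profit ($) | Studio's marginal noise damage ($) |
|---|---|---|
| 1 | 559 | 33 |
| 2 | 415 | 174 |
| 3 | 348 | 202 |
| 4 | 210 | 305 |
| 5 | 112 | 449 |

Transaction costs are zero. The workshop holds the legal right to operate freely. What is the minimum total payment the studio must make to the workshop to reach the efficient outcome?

$322

Left alone the workshop would choose level 5 (marginal profit stays positive).
Efficient level: k* = 3 (marginal profit ≥ marginal noise damage through 3).
The studio must at least cover the workshop's forgone profit from cutting 5→3: 210 + 112 = 322.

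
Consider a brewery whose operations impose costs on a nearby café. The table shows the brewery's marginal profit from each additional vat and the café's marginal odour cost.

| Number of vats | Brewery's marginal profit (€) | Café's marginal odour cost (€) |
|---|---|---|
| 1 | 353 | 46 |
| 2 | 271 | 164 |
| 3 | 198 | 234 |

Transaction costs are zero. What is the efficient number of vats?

2

Bargaining reaches the level where marginal profit last exceeds marginal odour cost.
That holds through level 2 (271 ≥ 164) but not at 3 (198 < 234).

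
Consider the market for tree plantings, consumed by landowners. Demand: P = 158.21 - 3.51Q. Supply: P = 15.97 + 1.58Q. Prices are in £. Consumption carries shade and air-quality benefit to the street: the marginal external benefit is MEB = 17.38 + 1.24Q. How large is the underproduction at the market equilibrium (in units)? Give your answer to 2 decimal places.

Market equilibrium (private): 15.97 + 1.58Q = 158.21 - 3.51Q → Q_m = 27.9450.
Social marginal benefit = demand + MEB = 175.59 - 2.27Q.
Set SMB = MC: 175.59 - 2.27Q = 15.97 + 1.58Q → Q* = 41.4597.
Gap = |27.9450 − 41.4597| = 13.5147.

13.51 units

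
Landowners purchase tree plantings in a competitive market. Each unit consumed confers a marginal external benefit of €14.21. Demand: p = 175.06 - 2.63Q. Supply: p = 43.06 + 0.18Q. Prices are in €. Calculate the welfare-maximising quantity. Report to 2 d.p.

Q* = 52.03

Social marginal benefit = demand + MEB = 189.27 - 2.63Q.
Set SMB = MC: 189.27 - 2.63Q = 43.06 + 0.18Q → Q* = 52.0320.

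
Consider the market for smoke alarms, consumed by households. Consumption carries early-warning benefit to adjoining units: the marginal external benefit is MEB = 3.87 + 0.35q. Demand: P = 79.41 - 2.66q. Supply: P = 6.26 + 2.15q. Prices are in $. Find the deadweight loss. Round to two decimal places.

Market equilibrium (private): 6.26 + 2.15q = 79.41 - 2.66q → q_m = 15.2079.
Social marginal benefit = demand + MEB = 83.28 - 2.31q.
Set SMB = MC: 83.28 - 2.31q = 6.26 + 2.15q → q* = 17.2691.
Height of the DWL triangle at q_m is SMB(q_m) − MC(q_m) = MEB(q_m) = 9.1928.
DWL = ½ × 2.0612 × 9.1928 = 9.4741.

DWL = $9.47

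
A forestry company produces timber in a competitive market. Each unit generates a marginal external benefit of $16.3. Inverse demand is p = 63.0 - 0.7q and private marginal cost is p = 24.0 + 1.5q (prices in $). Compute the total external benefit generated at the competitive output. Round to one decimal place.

Market equilibrium (private): 24.0 + 1.5q = 63.0 - 0.7q → q_m = 17.7273.
Total external benefit = MEB × q_m = 16.3 × 17.7273 = 288.9550.

$289.0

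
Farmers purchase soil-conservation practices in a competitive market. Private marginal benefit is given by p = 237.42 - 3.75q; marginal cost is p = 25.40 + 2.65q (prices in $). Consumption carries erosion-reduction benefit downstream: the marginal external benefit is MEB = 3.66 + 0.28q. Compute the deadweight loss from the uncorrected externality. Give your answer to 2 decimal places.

DWL = $13.67

Market equilibrium (private): 25.40 + 2.65q = 237.42 - 3.75q → q_m = 33.1281.
Social marginal benefit = demand + MEB = 241.08 - 3.47q.
Set SMB = MC: 241.08 - 3.47q = 25.40 + 2.65q → q* = 35.2418.
The loss is the area between SMB and MC from q* to q_m; with linear curves that's a triangle of height MEB(q_m).
DWL = ½ × 2.1137 × 12.9359 = 13.6713.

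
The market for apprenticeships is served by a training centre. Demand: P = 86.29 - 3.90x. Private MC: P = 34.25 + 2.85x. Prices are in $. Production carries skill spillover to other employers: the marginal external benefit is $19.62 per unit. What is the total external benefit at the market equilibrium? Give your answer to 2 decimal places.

$151.26

Market equilibrium (private): 34.25 + 2.85x = 86.29 - 3.90x → x_m = 7.7096.
Total external benefit = MEB × x_m = 19.62 × 7.7096 = 151.2624.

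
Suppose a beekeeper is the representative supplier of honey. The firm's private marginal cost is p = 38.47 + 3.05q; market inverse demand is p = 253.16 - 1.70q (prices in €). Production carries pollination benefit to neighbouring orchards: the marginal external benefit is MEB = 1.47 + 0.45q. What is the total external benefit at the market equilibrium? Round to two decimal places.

€526.08

Market equilibrium (private): 38.47 + 3.05q = 253.16 - 1.70q → q_m = 45.1979.
Total external benefit = ∫₀^{q_m} (1.47 + 0.45q) dq = 1.47×45.1979 + ½×0.45×45.1979² = 526.0822.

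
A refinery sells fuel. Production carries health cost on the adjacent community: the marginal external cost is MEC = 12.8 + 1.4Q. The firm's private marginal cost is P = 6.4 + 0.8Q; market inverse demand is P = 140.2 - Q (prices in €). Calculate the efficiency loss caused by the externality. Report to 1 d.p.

Market equilibrium (private): 6.4 + 0.8Q = 140.2 - Q → Q_m = 74.3333.
Social marginal cost = private MC + MEC = 19.2 + 2.2Q.
Set SMC = demand: 19.2 + 2.2Q = 140.2 - Q → Q* = 37.8125.
The welfare-loss triangle has base |Q_m − Q*| and height MEC(Q_m) (the vertical gap between SMC and demand is zero at Q* and MEC at Q_m).
DWL = ½ × 36.5208 × 116.8667 = 2134.0327.

DWL = €2134.0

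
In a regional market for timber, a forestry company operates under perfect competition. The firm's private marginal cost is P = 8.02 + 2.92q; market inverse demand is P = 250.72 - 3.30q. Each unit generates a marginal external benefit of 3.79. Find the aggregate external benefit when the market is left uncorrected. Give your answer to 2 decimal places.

Market equilibrium (private): 8.02 + 2.92q = 250.72 - 3.30q → q_m = 39.0193.
Total external benefit = MEB × q_m = 3.79 × 39.0193 = 147.8831.

147.88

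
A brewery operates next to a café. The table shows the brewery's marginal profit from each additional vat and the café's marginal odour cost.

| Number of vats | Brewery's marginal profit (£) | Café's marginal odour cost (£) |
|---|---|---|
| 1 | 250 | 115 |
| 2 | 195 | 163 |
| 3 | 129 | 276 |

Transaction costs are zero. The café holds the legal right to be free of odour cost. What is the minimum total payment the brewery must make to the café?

£278

Efficient level: marginal profit ≥ marginal odour cost through level 2, so k* = 2.
With the café holding the right, the brewery must at least compensate total damage at k*: 115 + 163 = 278.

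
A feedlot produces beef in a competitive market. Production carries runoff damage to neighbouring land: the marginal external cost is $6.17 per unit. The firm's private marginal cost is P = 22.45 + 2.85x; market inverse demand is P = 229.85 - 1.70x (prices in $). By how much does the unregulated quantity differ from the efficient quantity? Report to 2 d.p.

1.36 units

Market equilibrium (private): 22.45 + 2.85x = 229.85 - 1.70x → x_m = 45.5824.
Social marginal cost = private MC + MEC = 28.62 + 2.85x.
Set SMC = demand: 28.62 + 2.85x = 229.85 - 1.70x → x* = 44.2264.
Gap = |45.5824 − 44.2264| = 1.3560.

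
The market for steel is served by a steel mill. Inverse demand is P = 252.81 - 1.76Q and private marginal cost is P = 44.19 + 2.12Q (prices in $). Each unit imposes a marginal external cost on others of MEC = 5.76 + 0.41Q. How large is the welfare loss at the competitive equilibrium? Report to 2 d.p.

DWL = $90.11

Market equilibrium (private): 44.19 + 2.12Q = 252.81 - 1.76Q → Q_m = 53.7680.
Social marginal cost = private MC + MEC = 49.95 + 2.53Q.
Set SMC = demand: 49.95 + 2.53Q = 252.81 - 1.76Q → Q* = 47.2867.
The loss is the area between SMC and demand from Q* to Q_m; with linear curves that's a triangle of height MEC(Q_m).
DWL = ½ × 6.4813 × 27.8049 = 90.1059.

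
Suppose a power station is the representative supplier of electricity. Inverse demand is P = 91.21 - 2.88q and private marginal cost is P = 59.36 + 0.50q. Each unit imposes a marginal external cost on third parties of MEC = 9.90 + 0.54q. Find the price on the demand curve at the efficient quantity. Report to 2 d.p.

P = 75.08

Social marginal cost = private MC + MEC = 69.26 + 1.04q.
Set SMC = demand: 69.26 + 1.04q = 91.21 - 2.88q → q* = 5.5995.
Consumer price on the demand curve at q*: 91.21 − 2.88×5.5995 = 75.0834.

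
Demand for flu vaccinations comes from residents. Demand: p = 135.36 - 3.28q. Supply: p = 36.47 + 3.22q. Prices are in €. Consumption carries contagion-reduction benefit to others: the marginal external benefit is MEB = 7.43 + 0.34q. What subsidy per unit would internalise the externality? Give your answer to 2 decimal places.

subsidy = €13.30 per unit

Social marginal benefit = demand + MEB = 142.79 - 2.94q.
Set SMB = MC: 142.79 - 2.94q = 36.47 + 3.22q → q* = 17.2597.
The Pigouvian subsidy equals MEB at q*: 7.43 + 0.34×17.2597 = 13.2983.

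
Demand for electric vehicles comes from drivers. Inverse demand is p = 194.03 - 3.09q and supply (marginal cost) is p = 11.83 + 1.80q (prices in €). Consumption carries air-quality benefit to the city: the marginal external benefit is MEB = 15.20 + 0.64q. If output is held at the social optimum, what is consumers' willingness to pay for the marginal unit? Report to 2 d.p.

Social marginal benefit = demand + MEB = 209.23 - 2.45q.
Set SMB = MC: 209.23 - 2.45q = 11.83 + 1.80q → q* = 46.4471.
Consumer price on the demand curve at q*: 194.03 − 3.09×46.4471 = 50.5085.

P = €50.51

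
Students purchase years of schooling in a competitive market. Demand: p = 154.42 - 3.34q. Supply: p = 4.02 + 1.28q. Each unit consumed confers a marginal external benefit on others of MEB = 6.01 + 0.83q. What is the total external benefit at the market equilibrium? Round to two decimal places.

Market equilibrium (private): 4.02 + 1.28q = 154.42 - 3.34q → q_m = 32.5541.
Total external benefit = ∫₀^{q_m} (6.01 + 0.83q) dq = 6.01×32.5541 + ½×0.83×32.5541² = 635.4545.

635.45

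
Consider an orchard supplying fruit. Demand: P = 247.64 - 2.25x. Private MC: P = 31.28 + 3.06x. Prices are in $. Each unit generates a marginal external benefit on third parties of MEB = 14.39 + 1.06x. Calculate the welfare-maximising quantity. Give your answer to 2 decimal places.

x* = 54.29

Social marginal cost = private MC − MEB = 16.89 + 2.00x.
Set SMC = demand: 16.89 + 2.00x = 247.64 - 2.25x → x* = 54.2941.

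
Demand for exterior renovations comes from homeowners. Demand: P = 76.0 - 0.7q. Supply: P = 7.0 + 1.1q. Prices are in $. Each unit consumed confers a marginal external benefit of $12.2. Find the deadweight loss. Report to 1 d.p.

Market equilibrium (private): 7.0 + 1.1q = 76.0 - 0.7q → q_m = 38.3333.
Social marginal benefit = demand + MEB = 88.2 - 0.7q.
Set SMB = MC: 88.2 - 0.7q = 7.0 + 1.1q → q* = 45.1111.
Between q* and q_m the wedge SMB − MC runs linearly from 0 to MEB(q_m), so the loss is a triangle.
DWL = ½ × 6.7778 × 12.2000 = 41.3446.

DWL = $41.3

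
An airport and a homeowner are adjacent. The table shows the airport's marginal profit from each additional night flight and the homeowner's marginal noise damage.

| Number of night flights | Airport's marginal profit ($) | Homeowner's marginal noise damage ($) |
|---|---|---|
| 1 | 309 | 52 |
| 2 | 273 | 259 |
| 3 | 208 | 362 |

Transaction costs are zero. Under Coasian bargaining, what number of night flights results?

Bargaining reaches the level where marginal profit last exceeds marginal noise damage.
That holds through level 2 (273 ≥ 259) but not at 3 (208 < 362).

2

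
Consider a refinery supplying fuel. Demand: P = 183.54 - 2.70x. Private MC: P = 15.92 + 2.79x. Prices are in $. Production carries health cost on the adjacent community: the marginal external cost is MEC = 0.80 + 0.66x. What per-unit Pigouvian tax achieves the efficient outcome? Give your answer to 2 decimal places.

Social marginal cost = private MC + MEC = 16.72 + 3.45x.
Set SMC = demand: 16.72 + 3.45x = 183.54 - 2.70x → x* = 27.1252.
The Pigouvian tax equals MEC at x*: 0.80 + 0.66×27.1252 = 18.7026.

tax = $18.70 per unit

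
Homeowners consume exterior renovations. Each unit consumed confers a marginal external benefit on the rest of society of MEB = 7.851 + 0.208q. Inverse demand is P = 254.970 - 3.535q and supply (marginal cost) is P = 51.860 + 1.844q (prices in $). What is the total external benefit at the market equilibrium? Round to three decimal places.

$444.736

Market equilibrium (private): 51.860 + 1.844q = 254.970 - 3.535q → q_m = 37.7598.
Total external benefit = ∫₀^{q_m} (7.851 + 0.208q) dq = 7.851×37.7598 + ½×0.208×37.7598² = 444.7356.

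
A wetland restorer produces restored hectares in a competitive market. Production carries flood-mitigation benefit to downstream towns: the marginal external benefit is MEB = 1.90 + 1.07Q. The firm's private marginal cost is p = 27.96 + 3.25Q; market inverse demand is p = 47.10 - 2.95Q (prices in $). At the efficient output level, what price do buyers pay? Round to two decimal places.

P = $35.00

Social marginal cost = private MC − MEB = 26.06 + 2.18Q.
Set SMC = demand: 26.06 + 2.18Q = 47.10 - 2.95Q → Q* = 4.1014.
Consumer price on the demand curve at Q*: 47.10 − 2.95×4.1014 = 35.0009.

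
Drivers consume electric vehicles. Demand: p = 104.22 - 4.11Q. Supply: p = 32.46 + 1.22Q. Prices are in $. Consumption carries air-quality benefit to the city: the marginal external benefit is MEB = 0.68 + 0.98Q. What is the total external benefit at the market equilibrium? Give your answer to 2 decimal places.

Market equilibrium (private): 32.46 + 1.22Q = 104.22 - 4.11Q → Q_m = 13.4634.
Total external benefit = ∫₀^{Q_m} (0.68 + 0.98Q) dQ = 0.68×13.4634 + ½×0.98×13.4634² = 97.9741.

$97.97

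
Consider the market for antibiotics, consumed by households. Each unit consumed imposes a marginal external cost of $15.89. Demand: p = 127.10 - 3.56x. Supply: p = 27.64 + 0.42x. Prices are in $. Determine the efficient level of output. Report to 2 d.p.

x* = 21.00

Social marginal benefit = demand − MEC = 111.21 - 3.56x.
Set SMB = MC: 111.21 - 3.56x = 27.64 + 0.42x → x* = 20.9975.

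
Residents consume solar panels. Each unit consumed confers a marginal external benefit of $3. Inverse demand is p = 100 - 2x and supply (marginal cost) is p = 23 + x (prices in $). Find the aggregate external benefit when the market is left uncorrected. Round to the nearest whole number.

Market equilibrium (private): 23 + x = 100 - 2x → x_m = 25.6667.
Total external benefit = MEB × x_m = 3 × 25.6667 = 77.0001.

$77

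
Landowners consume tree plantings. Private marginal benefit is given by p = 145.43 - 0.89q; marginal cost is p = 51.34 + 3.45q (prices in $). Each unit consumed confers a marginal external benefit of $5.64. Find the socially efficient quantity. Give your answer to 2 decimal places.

q* = 22.98

Social marginal benefit = demand + MEB = 151.07 - 0.89q.
Set SMB = MC: 151.07 - 0.89q = 51.34 + 3.45q → q* = 22.9793.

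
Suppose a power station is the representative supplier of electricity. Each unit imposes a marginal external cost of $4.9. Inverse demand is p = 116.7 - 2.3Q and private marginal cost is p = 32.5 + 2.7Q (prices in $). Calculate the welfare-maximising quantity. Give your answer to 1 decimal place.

Q* = 15.9

Social marginal cost = private MC + MEC = 37.4 + 2.7Q.
Set SMC = demand: 37.4 + 2.7Q = 116.7 - 2.3Q → Q* = 15.8600.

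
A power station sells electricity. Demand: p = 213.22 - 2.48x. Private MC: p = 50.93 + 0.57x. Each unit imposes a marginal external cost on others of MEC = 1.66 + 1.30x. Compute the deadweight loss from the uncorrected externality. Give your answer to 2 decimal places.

Market equilibrium (private): 50.93 + 0.57x = 213.22 - 2.48x → x_m = 53.2098.
Social marginal cost = private MC + MEC = 52.59 + 1.87x.
Set SMC = demand: 52.59 + 1.87x = 213.22 - 2.48x → x* = 36.9264.
The loss is the area between SMC and demand from x* to x_m; with linear curves that's a triangle of height MEC(x_m).
DWL = ½ × 16.2834 × 70.8328 = 576.6994.

DWL = 576.70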